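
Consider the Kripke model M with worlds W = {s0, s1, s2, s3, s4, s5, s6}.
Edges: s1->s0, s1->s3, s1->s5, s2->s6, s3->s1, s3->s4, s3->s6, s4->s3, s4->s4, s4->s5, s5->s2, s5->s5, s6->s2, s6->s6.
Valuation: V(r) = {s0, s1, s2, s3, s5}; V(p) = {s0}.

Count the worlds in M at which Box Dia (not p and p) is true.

1

Let φ = Box Dia (not p and p). Evaluate φ at each world:
  s0 (successors ∅): φ is true.
  s1 (successors {s0, s3, s5}): φ is false.
  s2 (successors {s6}): φ is false.
  s3 (successors {s1, s4, s6}): φ is false.
  s4 (successors {s3, s4, s5}): φ is false.
  s5 (successors {s2, s5}): φ is false.
  s6 (successors {s2, s6}): φ is false.
For instance, at s2:
  At s2: Box Dia (not p and p) requires Dia (not p and p) at every successor {s6}.
    Dia (not p and p) fails at s6, so Box Dia (not p and p) is false at s2.
      At s6: Dia (not p and p) requires not p and p at some successor in {s2, s6}.
        At s2: not p and p is false.
        At s6: not p and p is false.
      So Dia (not p and p) is false at s6.
Satisfying worlds: {s0}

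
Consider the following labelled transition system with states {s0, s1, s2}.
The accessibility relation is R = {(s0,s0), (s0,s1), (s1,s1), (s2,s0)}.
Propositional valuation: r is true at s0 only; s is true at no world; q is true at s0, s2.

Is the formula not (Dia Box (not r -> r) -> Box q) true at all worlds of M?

No

Let φ = not (Dia Box (not r -> r) -> Box q). Evaluate φ at each world:
  s0 (successors {s0, s1}): φ is false.
  s1 (successors {s1}): φ is false.
  s2 (successors {s0}): φ is false.
Detail at s0 (counterexample):
  At s0: Dia Box (not r -> r) -> Box q is true, so not (Dia Box (not r -> r) -> Box q) is false.
    At s0: Dia Box (not r -> r) is false, Box q is false, so Dia Box (not r -> r) -> Box q is true.
      At s0: Dia Box (not r -> r) requires Box (not r -> r) at some successor in {s0, s1}.
        At s0: Box (not r -> r) is false.
        At s1: Box (not r -> r) is false.
      So Dia Box (not r -> r) is false at s0.
      At s0: Box q requires q at every successor {s0, s1}.
        q fails at s1, so Box q is false at s0.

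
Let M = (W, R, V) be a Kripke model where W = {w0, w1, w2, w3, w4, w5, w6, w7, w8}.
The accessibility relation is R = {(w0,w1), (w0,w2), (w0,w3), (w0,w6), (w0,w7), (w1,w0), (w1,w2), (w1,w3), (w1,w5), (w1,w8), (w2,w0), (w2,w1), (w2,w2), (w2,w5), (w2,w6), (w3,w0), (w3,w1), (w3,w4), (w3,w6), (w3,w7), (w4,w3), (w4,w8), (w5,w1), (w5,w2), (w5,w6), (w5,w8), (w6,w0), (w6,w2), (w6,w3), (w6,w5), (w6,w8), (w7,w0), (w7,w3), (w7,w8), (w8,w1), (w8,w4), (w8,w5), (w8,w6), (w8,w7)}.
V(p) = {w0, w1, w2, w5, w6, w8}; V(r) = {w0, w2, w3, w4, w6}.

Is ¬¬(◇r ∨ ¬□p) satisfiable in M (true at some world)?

Let φ = ¬¬(◇r ∨ ¬□p). Evaluate φ at each world:
  w0 (successors {w1, w2, w3, w6, w7}): φ is true.
  w1 (successors {w0, w2, w3, w5, w8}): φ is true.
  w2 (successors {w0, w1, w2, w5, w6}): φ is true.
  w3 (successors {w0, w1, w4, w6, w7}): φ is true.
  w4 (successors {w3, w8}): φ is true.
  w5 (successors {w1, w2, w6, w8}): φ is true.
  w6 (successors {w0, w2, w3, w5, w8}): φ is true.
  w7 (successors {w0, w3, w8}): φ is true.
  w8 (successors {w1, w4, w5, w6, w7}): φ is true.
Detail at w0 (witness):
  At w0: ¬(◇r ∨ ¬□p) is false, so ¬¬(◇r ∨ ¬□p) is true.
    At w0: ◇r ∨ ¬□p is true, so ¬(◇r ∨ ¬□p) is false.
      At w0: ◇r is true, ¬□p is true, so ◇r ∨ ¬□p is true.

Yes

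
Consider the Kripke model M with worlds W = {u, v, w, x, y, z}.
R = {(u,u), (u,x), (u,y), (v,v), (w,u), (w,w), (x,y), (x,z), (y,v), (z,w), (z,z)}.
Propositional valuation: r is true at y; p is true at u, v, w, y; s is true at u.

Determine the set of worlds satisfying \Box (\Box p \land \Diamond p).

v, y

Let φ = \Box (\Box p \land \Diamond p). Evaluate φ at each world:
  u (successors {u, x, y}): φ is false.
  v (successors {v}): φ is true.
  w (successors {u, w}): φ is false.
  x (successors {y, z}): φ is false.
  y (successors {v}): φ is true.
  z (successors {w, z}): φ is false.
For instance, at u:
  At u: \Box (\Box p \land \Diamond p) requires \Box p \land \Diamond p at every successor {u, x, y}.
    \Box p \land \Diamond p fails at u, so \Box (\Box p \land \Diamond p) is false at u.
      At u: \Box p is false, \Diamond p is true, so \Box p \land \Diamond p is false.
Satisfying worlds: {v, y}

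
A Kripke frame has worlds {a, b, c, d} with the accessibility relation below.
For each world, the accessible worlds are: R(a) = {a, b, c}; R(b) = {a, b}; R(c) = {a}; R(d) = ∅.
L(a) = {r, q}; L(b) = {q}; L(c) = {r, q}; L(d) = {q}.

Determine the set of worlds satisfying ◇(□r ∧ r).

a

Let φ = ◇(□r ∧ r). Evaluate φ at each world:
  a (successors {a, b, c}): φ is true.
  b (successors {a, b}): φ is false.
  c (successors {a}): φ is false.
  d (successors ∅): φ is false.
For instance, at c:
  At c: ◇(□r ∧ r) requires □r ∧ r at some successor in {a}.
    At a: □r ∧ r is false.
  So ◇(□r ∧ r) is false at c.
Satisfying worlds: {a}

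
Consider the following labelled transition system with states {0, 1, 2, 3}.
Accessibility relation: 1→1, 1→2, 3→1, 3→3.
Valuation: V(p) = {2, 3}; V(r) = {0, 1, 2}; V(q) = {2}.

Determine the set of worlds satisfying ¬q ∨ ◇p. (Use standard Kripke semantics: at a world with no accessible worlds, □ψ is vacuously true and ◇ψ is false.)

0, 1, 3

Let φ = ¬q ∨ ◇p. Evaluate φ at each world:
  0 (successors ∅): φ is true.
  1 (successors {1, 2}): φ is true.
  2 (successors ∅): φ is false.
  3 (successors {1, 3}): φ is true.
For instance, at 3:
  At 3: ¬q is true, ◇p is true, so ¬q ∨ ◇p is true.
    At 3: ◇p requires p at some successor in {1, 3}.
      p holds at 3, so ◇p is true at 3.
Satisfying worlds: {0, 1, 3}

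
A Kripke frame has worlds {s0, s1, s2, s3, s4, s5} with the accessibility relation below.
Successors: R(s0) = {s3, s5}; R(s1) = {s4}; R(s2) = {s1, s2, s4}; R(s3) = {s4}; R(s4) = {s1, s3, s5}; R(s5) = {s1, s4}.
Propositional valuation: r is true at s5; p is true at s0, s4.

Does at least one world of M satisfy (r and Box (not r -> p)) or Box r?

No

Let φ = (r and Box (not r -> p)) or Box r. Evaluate φ at each world:
  s0 (successors {s3, s5}): φ is false.
  s1 (successors {s4}): φ is false.
  s2 (successors {s1, s2, s4}): φ is false.
  s3 (successors {s4}): φ is false.
  s4 (successors {s1, s3, s5}): φ is false.
  s5 (successors {s1, s4}): φ is false.
For instance, at s2:
  At s2: r and Box (not r -> p) is false, Box r is false, so (r and Box (not r -> p)) or Box r is false.
    At s2: r is false, Box (not r -> p) is false, so r and Box (not r -> p) is false.
      At s2: Box (not r -> p) requires not r -> p at every successor {s1, s2, s4}.
        not r -> p fails at s1, so Box (not r -> p) is false at s2.
    At s2: Box r requires r at every successor {s1, s2, s4}.
      r fails at s1, so Box r is false at s2.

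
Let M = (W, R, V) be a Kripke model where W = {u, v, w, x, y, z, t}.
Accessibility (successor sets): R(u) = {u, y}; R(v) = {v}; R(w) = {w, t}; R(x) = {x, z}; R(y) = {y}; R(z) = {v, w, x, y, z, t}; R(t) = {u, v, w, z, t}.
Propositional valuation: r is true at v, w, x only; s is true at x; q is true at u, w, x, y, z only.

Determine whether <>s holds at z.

Yes

Recall that <>ψ holds at a world iff ψ holds at some accessible world.
At z: <>s requires s at some successor in {v, w, x, y, z, t}.
  s holds at x, so <>s is true at z.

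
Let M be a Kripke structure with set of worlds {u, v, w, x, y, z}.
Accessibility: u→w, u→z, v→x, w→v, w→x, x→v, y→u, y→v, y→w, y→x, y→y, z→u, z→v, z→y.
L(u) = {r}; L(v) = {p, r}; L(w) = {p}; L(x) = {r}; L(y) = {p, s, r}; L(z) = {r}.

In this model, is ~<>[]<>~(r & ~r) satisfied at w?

No

At w: <>[]<>~(r & ~r) is true, so ~<>[]<>~(r & ~r) is false.
  At w: <>[]<>~(r & ~r) requires []<>~(r & ~r) at some successor in {v, x}.
    []<>~(r & ~r) holds at v, so <>[]<>~(r & ~r) is true at w.
      At v: []<>~(r & ~r) requires <>~(r & ~r) at every successor {x}.
        At x: <>~(r & ~r) is true.
      So []<>~(r & ~r) is true at v.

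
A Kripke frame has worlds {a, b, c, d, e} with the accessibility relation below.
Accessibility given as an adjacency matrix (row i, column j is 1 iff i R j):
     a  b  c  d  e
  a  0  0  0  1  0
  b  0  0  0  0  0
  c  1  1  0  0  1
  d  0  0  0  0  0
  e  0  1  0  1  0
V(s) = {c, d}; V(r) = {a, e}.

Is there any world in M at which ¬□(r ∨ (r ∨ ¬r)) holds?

No

Let φ = ¬□(r ∨ (r ∨ ¬r)). Evaluate φ at each world:
  a (successors {d}): φ is false.
  b (successors ∅): φ is false.
  c (successors {a, b, e}): φ is false.
  d (successors ∅): φ is false.
  e (successors {b, d}): φ is false.
For instance, at a:
  At a: □(r ∨ (r ∨ ¬r)) is true, so ¬□(r ∨ (r ∨ ¬r)) is false.
    At a: □(r ∨ (r ∨ ¬r)) requires r ∨ (r ∨ ¬r) at every successor {d}.
      At d: r ∨ (r ∨ ¬r) is true.
    So □(r ∨ (r ∨ ¬r)) is true at a.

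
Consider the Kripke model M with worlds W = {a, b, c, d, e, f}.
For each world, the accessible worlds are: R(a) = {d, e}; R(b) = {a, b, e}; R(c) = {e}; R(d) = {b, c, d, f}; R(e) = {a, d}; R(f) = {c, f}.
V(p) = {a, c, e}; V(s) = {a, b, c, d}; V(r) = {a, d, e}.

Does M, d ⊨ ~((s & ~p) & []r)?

Yes

At d: (s & ~p) & []r is false, so ~((s & ~p) & []r) is true.
  At d: s & ~p is true, []r is false, so (s & ~p) & []r is false.
    At d: []r requires r at every successor {b, c, d, f}.
      r fails at b, so []r is false at d.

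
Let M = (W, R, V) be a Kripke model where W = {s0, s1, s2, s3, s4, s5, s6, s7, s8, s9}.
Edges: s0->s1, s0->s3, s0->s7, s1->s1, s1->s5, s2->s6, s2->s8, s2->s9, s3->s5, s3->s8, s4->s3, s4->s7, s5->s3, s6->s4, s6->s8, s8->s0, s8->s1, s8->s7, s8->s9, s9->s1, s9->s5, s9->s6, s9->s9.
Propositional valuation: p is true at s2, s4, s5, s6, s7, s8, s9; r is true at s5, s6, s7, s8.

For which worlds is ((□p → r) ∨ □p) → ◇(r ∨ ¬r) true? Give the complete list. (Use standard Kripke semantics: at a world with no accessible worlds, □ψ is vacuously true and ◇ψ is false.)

Let φ = ((□p → r) ∨ □p) → ◇(r ∨ ¬r). Evaluate φ at each world:
  s0 (successors {s1, s3, s7}): φ is true.
  s1 (successors {s1, s5}): φ is true.
  s2 (successors {s6, s8, s9}): φ is true.
  s3 (successors {s5, s8}): φ is true.
  s4 (successors {s3, s7}): φ is true.
  s5 (successors {s3}): φ is true.
  s6 (successors {s4, s8}): φ is true.
  s7 (successors ∅): φ is false.
  s8 (successors {s0, s1, s7, s9}): φ is true.
  s9 (successors {s1, s5, s6, s9}): φ is true.
For instance, at s5:
  At s5: (□p → r) ∨ □p is true, ◇(r ∨ ¬r) is true, so ((□p → r) ∨ □p) → ◇(r ∨ ¬r) is true.
    At s5: □p → r is true, □p is false, so (□p → r) ∨ □p is true.
      At s5: □p is false, r is true, so □p → r is true.
      At s5: □p requires p at every successor {s3}.
        p fails at s3, so □p is false at s5.
    At s5: ◇(r ∨ ¬r) requires r ∨ ¬r at some successor in {s3}.
      r ∨ ¬r holds at s3, so ◇(r ∨ ¬r) is true at s5.
Satisfying worlds: {s0, s1, s2, s3, s4, s5, s6, s8, s9}

s0, s1, s2, s3, s4, s5, s6, s8, s9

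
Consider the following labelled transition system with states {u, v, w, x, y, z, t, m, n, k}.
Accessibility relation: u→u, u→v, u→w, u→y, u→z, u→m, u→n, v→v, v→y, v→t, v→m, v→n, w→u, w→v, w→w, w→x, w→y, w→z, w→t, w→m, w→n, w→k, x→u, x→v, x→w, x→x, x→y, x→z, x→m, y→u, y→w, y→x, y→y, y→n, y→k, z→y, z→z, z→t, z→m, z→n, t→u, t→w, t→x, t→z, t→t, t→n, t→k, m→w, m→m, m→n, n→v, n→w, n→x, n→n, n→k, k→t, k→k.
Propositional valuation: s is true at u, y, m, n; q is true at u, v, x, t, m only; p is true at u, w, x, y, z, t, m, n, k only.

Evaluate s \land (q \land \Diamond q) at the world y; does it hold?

No

Recall that \Diamond ψ holds at a world iff ψ holds at some accessible world.
At y: s is true, q \land \Diamond q is false, so s \land (q \land \Diamond q) is false.
  At y: q is false, \Diamond q is true, so q \land \Diamond q is false.
    At y: \Diamond q requires q at some successor in {u, w, x, y, n, k}.
      q holds at u, so \Diamond q is true at y.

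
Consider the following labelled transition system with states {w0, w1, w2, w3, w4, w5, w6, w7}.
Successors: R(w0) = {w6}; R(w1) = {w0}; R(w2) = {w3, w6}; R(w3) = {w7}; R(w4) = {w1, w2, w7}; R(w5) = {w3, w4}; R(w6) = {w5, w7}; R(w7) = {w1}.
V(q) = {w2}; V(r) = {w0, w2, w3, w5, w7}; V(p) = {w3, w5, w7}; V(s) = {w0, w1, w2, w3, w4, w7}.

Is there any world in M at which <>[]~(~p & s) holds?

Yes

Let φ = <>[]~(~p & s). Evaluate φ at each world:
  w0 (successors {w6}): φ is true.
  w1 (successors {w0}): φ is true.
  w2 (successors {w3, w6}): φ is true.
  w3 (successors {w7}): φ is false.
  w4 (successors {w1, w2, w7}): φ is true.
  w5 (successors {w3, w4}): φ is true.
  w6 (successors {w5, w7}): φ is false.
  w7 (successors {w1}): φ is false.
Detail at w0 (witness):
  At w0: <>[]~(~p & s) requires []~(~p & s) at some successor in {w6}.
    []~(~p & s) holds at w6, so <>[]~(~p & s) is true at w0.
      At w6: []~(~p & s) requires ~(~p & s) at every successor {w5, w7}.
        At w5: ~(~p & s) is true.
        At w7: ~(~p & s) is true.
      So []~(~p & s) is true at w6.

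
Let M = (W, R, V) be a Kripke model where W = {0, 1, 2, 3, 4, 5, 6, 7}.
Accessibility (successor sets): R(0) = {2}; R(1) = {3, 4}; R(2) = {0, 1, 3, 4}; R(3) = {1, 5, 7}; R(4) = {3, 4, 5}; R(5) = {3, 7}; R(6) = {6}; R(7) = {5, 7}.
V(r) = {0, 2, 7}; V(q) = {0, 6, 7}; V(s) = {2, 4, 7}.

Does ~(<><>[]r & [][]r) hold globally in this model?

Yes

Let φ = ~(<><>[]r & [][]r). Evaluate φ at each world:
  0 (successors {2}): φ is true.
  1 (successors {3, 4}): φ is true.
  2 (successors {0, 1, 3, 4}): φ is true.
  3 (successors {1, 5, 7}): φ is true.
  4 (successors {3, 4, 5}): φ is true.
  5 (successors {3, 7}): φ is true.
  6 (successors {6}): φ is true.
  7 (successors {5, 7}): φ is true.
For instance, at 1:
  At 1: <><>[]r & [][]r is false, so ~(<><>[]r & [][]r) is true.
    At 1: <><>[]r is false, [][]r is false, so <><>[]r & [][]r is false.
      At 1: <><>[]r requires <>[]r at some successor in {3, 4}.
        At 3: <>[]r is false.
        At 4: <>[]r is false.
      So <><>[]r is false at 1.
      At 1: [][]r requires []r at every successor {3, 4}.
        []r fails at 3, so [][]r is false at 1.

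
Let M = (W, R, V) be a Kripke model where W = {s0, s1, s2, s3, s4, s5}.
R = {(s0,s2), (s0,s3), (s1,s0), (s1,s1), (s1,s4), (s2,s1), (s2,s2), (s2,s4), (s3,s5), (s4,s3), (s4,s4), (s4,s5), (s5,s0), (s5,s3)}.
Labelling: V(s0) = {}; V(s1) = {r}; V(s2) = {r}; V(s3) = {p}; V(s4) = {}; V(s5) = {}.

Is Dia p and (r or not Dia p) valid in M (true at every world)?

Recall that Dia ψ holds at a world iff ψ holds at some accessible world.
Let φ = Dia p and (r or not Dia p). Evaluate φ at each world:
  s0 (successors {s2, s3}): φ is false.
  s1 (successors {s0, s1, s4}): φ is false.
  s2 (successors {s1, s2, s4}): φ is false.
  s3 (successors {s5}): φ is false.
  s4 (successors {s3, s4, s5}): φ is false.
  s5 (successors {s0, s3}): φ is false.
Detail at s0 (counterexample):
  At s0: Dia p is true, r or not Dia p is false, so Dia p and (r or not Dia p) is false.
    At s0: Dia p requires p at some successor in {s2, s3}.
      p holds at s3, so Dia p is true at s0.
    At s0: r is false, not Dia p is false, so r or not Dia p is false.
      At s0: Dia p is true, so not Dia p is false.

No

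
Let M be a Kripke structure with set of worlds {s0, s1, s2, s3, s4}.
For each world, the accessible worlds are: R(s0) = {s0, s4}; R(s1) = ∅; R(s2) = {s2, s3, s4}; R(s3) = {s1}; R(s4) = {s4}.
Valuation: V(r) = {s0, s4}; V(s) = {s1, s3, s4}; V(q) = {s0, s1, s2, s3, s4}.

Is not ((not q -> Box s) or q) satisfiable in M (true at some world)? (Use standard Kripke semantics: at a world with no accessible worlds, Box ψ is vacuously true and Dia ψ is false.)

Recall that Box ψ holds at a world iff ψ holds at every accessible world, and Dia ψ holds iff ψ holds at some accessible world.
Let φ = not ((not q -> Box s) or q). Evaluate φ at each world:
  s0 (successors {s0, s4}): φ is false.
  s1 (successors ∅): φ is false.
  s2 (successors {s2, s3, s4}): φ is false.
  s3 (successors {s1}): φ is false.
  s4 (successors {s4}): φ is false.
For instance, at s0:
  At s0: (not q -> Box s) or q is true, so not ((not q -> Box s) or q) is false.
    At s0: not q -> Box s is true, q is true, so (not q -> Box s) or q is true.
      At s0: not q is false, Box s is false, so not q -> Box s is true.

No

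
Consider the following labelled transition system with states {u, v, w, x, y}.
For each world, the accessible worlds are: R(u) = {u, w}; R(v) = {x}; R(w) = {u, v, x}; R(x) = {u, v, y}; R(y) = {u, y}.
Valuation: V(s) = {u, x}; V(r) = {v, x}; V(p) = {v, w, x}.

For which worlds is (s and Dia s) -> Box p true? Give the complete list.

v, w, y

Let φ = (s and Dia s) -> Box p. Evaluate φ at each world:
  u (successors {u, w}): φ is false.
  v (successors {x}): φ is true.
  w (successors {u, v, x}): φ is true.
  x (successors {u, v, y}): φ is false.
  y (successors {u, y}): φ is true.
For instance, at x:
  At x: s and Dia s is true, Box p is false, so (s and Dia s) -> Box p is false.
    At x: s is true, Dia s is true, so s and Dia s is true.
      At x: Dia s requires s at some successor in {u, v, y}.
        s holds at u, so Dia s is true at x.
    At x: Box p requires p at every successor {u, v, y}.
      p fails at u, so Box p is false at x.
Satisfying worlds: {v, w, y}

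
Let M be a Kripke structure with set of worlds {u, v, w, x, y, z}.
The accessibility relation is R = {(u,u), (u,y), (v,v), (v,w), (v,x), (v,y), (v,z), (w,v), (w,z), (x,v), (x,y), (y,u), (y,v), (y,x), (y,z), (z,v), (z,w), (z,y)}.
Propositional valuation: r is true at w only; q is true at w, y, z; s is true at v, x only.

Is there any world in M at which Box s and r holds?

No

Let φ = Box s and r. Evaluate φ at each world:
  u (successors {u, y}): φ is false.
  v (successors {v, w, x, y, z}): φ is false.
  w (successors {v, z}): φ is false.
  x (successors {v, y}): φ is false.
  y (successors {u, v, x, z}): φ is false.
  z (successors {v, w, y}): φ is false.
For instance, at w:
  At w: Box s is false, r is true, so Box s and r is false.
    At w: Box s requires s at every successor {v, z}.
      s fails at z, so Box s is false at w.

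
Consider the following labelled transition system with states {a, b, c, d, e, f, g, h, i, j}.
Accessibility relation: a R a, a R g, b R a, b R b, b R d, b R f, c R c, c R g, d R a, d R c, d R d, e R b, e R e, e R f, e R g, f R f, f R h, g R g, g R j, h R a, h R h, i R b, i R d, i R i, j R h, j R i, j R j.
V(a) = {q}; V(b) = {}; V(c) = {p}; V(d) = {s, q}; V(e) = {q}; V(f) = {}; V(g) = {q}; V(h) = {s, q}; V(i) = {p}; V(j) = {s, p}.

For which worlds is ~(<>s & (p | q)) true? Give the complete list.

Let φ = ~(<>s & (p | q)). Evaluate φ at each world:
  a (successors {a, g}): φ is true.
  b (successors {a, b, d, f}): φ is true.
  c (successors {c, g}): φ is true.
  d (successors {a, c, d}): φ is false.
  e (successors {b, e, f, g}): φ is true.
  f (successors {f, h}): φ is true.
  g (successors {g, j}): φ is false.
  h (successors {a, h}): φ is false.
  i (successors {b, d, i}): φ is false.
  j (successors {h, i, j}): φ is false.
For instance, at b:
  At b: <>s & (p | q) is false, so ~(<>s & (p | q)) is true.
    At b: <>s is true, p | q is false, so <>s & (p | q) is false.
      At b: <>s requires s at some successor in {a, b, d, f}.
        s holds at d, so <>s is true at b.
Satisfying worlds: {a, b, c, e, f}

a, b, c, e, f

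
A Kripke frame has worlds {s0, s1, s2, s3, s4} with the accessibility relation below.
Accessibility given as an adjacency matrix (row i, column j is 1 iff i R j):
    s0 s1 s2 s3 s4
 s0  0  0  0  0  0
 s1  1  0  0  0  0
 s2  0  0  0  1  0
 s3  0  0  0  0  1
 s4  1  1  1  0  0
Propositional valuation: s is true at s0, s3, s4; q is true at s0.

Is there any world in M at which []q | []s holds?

Let φ = []q | []s. Evaluate φ at each world:
  s0 (successors ∅): φ is true.
  s1 (successors {s0}): φ is true.
  s2 (successors {s3}): φ is true.
  s3 (successors {s4}): φ is true.
  s4 (successors {s0, s1, s2}): φ is false.
Detail at s0 (witness):
  At s0: []q is true, []s is true, so []q | []s is true.
    At s0: no accessible worlds, so []q holds vacuously.
    At s0: no accessible worlds, so []s holds vacuously.

Yes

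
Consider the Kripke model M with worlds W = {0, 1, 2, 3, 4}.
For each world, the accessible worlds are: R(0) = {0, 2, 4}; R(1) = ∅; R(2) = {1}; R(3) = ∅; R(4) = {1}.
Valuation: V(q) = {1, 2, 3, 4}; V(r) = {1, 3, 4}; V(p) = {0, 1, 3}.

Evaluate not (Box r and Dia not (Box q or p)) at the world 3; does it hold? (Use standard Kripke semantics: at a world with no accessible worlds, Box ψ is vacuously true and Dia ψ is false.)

At 3: Box r and Dia not (Box q or p) is false, so not (Box r and Dia not (Box q or p)) is true.
  At 3: Box r is true, Dia not (Box q or p) is false, so Box r and Dia not (Box q or p) is false.
    At 3: no accessible worlds, so Box r holds vacuously.
    At 3: no accessible worlds, so Dia not (Box q or p) is false.

Yes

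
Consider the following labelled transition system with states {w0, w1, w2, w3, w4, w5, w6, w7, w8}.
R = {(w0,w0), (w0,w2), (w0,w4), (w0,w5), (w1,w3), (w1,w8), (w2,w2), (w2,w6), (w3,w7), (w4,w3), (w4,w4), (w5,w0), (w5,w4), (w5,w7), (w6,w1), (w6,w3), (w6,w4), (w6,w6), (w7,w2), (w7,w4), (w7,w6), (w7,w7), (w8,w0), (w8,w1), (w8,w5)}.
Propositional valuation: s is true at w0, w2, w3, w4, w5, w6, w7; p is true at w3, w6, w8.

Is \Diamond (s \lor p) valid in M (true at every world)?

Let φ = \Diamond (s \lor p). Evaluate φ at each world:
  w0 (successors {w0, w2, w4, w5}): φ is true.
  w1 (successors {w3, w8}): φ is true.
  w2 (successors {w2, w6}): φ is true.
  w3 (successors {w7}): φ is true.
  w4 (successors {w3, w4}): φ is true.
  w5 (successors {w0, w4, w7}): φ is true.
  w6 (successors {w1, w3, w4, w6}): φ is true.
  w7 (successors {w2, w4, w6, w7}): φ is true.
  w8 (successors {w0, w1, w5}): φ is true.
For instance, at w8:
  At w8: \Diamond (s \lor p) requires s \lor p at some successor in {w0, w1, w5}.
    s \lor p holds at w0, so \Diamond (s \lor p) is true at w8.

Yes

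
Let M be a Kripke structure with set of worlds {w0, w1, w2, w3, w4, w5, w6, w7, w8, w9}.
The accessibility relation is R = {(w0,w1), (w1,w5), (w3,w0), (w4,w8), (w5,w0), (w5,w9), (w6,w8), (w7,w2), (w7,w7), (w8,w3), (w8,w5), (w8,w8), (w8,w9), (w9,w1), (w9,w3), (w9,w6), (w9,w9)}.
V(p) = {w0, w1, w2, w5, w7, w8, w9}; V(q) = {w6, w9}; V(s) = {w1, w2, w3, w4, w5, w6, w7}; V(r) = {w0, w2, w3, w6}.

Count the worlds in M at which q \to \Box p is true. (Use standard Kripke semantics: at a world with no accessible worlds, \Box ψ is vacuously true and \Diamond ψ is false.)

Let φ = q \to \Box p. Evaluate φ at each world:
  w0 (successors {w1}): φ is true.
  w1 (successors {w5}): φ is true.
  w2 (successors ∅): φ is true.
  w3 (successors {w0}): φ is true.
  w4 (successors {w8}): φ is true.
  w5 (successors {w0, w9}): φ is true.
  w6 (successors {w8}): φ is true.
  w7 (successors {w2, w7}): φ is true.
  w8 (successors {w3, w5, w8, w9}): φ is true.
  w9 (successors {w1, w3, w6, w9}): φ is false.
For instance, at w7:
  At w7: q is false, \Box p is true, so q \to \Box p is true.
    At w7: \Box p requires p at every successor {w2, w7}.
      At w2: p is true.
      At w7: p is true.
    So \Box p is true at w7.
Satisfying worlds: {w0, w1, w2, w3, w4, w5, w6, w7, w8}

9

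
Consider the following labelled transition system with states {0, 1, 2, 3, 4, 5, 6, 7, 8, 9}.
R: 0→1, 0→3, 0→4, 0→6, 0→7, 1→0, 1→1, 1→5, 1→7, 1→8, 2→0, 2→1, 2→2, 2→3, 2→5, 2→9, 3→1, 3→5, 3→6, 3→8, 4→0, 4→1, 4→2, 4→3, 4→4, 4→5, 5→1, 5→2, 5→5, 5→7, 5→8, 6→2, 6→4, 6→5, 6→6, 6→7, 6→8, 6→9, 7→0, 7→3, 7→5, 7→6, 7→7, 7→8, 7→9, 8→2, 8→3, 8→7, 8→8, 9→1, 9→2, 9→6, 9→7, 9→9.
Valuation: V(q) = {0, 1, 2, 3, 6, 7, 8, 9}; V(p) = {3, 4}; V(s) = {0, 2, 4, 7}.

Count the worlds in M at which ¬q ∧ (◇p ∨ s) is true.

1

Recall that ◇ψ holds at a world iff ψ holds at some accessible world.
Let φ = ¬q ∧ (◇p ∨ s). Evaluate φ at each world:
  0 (successors {1, 3, 4, 6, 7}): φ is false.
  1 (successors {0, 1, 5, 7, 8}): φ is false.
  2 (successors {0, 1, 2, 3, 5, 9}): φ is false.
  3 (successors {1, 5, 6, 8}): φ is false.
  4 (successors {0, 1, 2, 3, 4, 5}): φ is true.
  5 (successors {1, 2, 5, 7, 8}): φ is false.
  6 (successors {2, 4, 5, 6, 7, 8, 9}): φ is false.
  7 (successors {0, 3, 5, 6, 7, 8, 9}): φ is false.
  8 (successors {2, 3, 7, 8}): φ is false.
  9 (successors {1, 2, 6, 7, 9}): φ is false.
For instance, at 4:
  At 4: ¬q is true, ◇p ∨ s is true, so ¬q ∧ (◇p ∨ s) is true.
    At 4: ◇p is true, s is true, so ◇p ∨ s is true.
      At 4: ◇p requires p at some successor in {0, 1, 2, 3, 4, 5}.
        p holds at 3, so ◇p is true at 4.
Satisfying worlds: {4}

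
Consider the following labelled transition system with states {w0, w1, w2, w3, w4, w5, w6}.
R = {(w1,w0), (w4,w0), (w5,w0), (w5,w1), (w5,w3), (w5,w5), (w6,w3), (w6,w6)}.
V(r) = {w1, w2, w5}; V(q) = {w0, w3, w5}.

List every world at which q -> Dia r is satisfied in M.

Let φ = q -> Dia r. Evaluate φ at each world:
  w0 (successors ∅): φ is false.
  w1 (successors {w0}): φ is true.
  w2 (successors ∅): φ is true.
  w3 (successors ∅): φ is false.
  w4 (successors {w0}): φ is true.
  w5 (successors {w0, w1, w3, w5}): φ is true.
  w6 (successors {w3, w6}): φ is true.
For instance, at w1:
  At w1: q is false, Dia r is false, so q -> Dia r is true.
    At w1: Dia r requires r at some successor in {w0}.
      At w0: r is false.
    So Dia r is false at w1.
Satisfying worlds: {w1, w2, w4, w5, w6}

w1, w2, w4, w5, w6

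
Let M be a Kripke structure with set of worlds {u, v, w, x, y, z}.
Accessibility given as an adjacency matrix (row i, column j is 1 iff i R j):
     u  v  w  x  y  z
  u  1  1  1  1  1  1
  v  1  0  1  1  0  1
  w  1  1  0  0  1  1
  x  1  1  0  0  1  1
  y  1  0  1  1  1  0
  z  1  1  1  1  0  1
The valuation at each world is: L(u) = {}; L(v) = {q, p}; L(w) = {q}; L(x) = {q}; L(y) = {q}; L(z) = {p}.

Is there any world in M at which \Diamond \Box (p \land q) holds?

Let φ = \Diamond \Box (p \land q). Evaluate φ at each world:
  u (successors {u, v, w, x, y, z}): φ is false.
  v (successors {u, w, x, z}): φ is false.
  w (successors {u, v, y, z}): φ is false.
  x (successors {u, v, y, z}): φ is false.
  y (successors {u, w, x, y}): φ is false.
  z (successors {u, v, w, x, z}): φ is false.
For instance, at u:
  At u: \Diamond \Box (p \land q) requires \Box (p \land q) at some successor in {u, v, w, x, y, z}.
    At u: \Box (p \land q) is false.
    At v: \Box (p \land q) is false.
    At w: \Box (p \land q) is false.
    At x: \Box (p \land q) is false.
    At y: \Box (p \land q) is false.
    At z: \Box (p \land q) is false.
  So \Diamond \Box (p \land q) is false at u.

No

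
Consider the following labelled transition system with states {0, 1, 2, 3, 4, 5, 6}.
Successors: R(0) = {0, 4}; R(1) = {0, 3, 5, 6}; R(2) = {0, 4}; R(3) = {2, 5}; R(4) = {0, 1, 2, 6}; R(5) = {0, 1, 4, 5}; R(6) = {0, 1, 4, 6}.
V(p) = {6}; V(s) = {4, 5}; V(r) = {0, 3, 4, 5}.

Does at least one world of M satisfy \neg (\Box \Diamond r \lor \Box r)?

No

Let φ = \neg (\Box \Diamond r \lor \Box r). Evaluate φ at each world:
  0 (successors {0, 4}): φ is false.
  1 (successors {0, 3, 5, 6}): φ is false.
  2 (successors {0, 4}): φ is false.
  3 (successors {2, 5}): φ is false.
  4 (successors {0, 1, 2, 6}): φ is false.
  5 (successors {0, 1, 4, 5}): φ is false.
  6 (successors {0, 1, 4, 6}): φ is false.
For instance, at 6:
  At 6: \Box \Diamond r \lor \Box r is true, so \neg (\Box \Diamond r \lor \Box r) is false.
    At 6: \Box \Diamond r is true, \Box r is false, so \Box \Diamond r \lor \Box r is true.
      At 6: \Box \Diamond r requires \Diamond r at every successor {0, 1, 4, 6}.
        At 0: \Diamond r is true.
        At 1: \Diamond r is true.
        At 4: \Diamond r is true.
        At 6: \Diamond r is true.
      So \Box \Diamond r is true at 6.
      At 6: \Box r requires r at every successor {0, 1, 4, 6}.
        r fails at 1, so \Box r is false at 6.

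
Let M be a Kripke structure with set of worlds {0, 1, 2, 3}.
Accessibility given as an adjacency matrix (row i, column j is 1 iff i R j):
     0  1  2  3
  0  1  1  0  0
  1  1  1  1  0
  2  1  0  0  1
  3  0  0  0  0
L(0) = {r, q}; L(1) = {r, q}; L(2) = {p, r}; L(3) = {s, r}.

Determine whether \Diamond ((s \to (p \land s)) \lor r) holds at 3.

No

At 3: no accessible worlds, so \Diamond ((s \to (p \land s)) \lor r) is false.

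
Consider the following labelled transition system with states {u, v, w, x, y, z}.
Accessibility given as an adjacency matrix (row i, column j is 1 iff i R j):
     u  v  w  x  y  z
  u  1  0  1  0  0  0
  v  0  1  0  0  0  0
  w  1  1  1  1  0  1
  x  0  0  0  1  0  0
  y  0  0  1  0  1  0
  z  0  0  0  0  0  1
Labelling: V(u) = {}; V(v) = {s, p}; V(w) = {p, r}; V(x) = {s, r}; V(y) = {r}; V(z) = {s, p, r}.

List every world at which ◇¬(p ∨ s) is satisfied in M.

Recall that ◇ψ holds at a world iff ψ holds at some accessible world.
Let φ = ◇¬(p ∨ s). Evaluate φ at each world:
  u (successors {u, w}): φ is true.
  v (successors {v}): φ is false.
  w (successors {u, v, w, x, z}): φ is true.
  x (successors {x}): φ is false.
  y (successors {w, y}): φ is true.
  z (successors {z}): φ is false.
For instance, at w:
  At w: ◇¬(p ∨ s) requires ¬(p ∨ s) at some successor in {u, v, w, x, z}.
    ¬(p ∨ s) holds at u, so ◇¬(p ∨ s) is true at w.
Satisfying worlds: {u, w, y}

u, w, y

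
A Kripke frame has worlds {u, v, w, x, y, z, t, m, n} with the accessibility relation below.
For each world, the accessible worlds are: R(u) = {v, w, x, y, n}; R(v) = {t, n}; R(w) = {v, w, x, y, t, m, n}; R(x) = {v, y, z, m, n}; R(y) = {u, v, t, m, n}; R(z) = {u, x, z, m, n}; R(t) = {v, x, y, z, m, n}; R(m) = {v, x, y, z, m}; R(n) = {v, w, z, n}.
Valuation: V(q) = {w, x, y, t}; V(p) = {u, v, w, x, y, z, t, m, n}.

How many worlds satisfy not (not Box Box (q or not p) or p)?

0

Let φ = not (not Box Box (q or not p) or p). Evaluate φ at each world:
  u (successors {v, w, x, y, n}): φ is false.
  v (successors {t, n}): φ is false.
  w (successors {v, w, x, y, t, m, n}): φ is false.
  x (successors {v, y, z, m, n}): φ is false.
  y (successors {u, v, t, m, n}): φ is false.
  z (successors {u, x, z, m, n}): φ is false.
  t (successors {v, x, y, z, m, n}): φ is false.
  m (successors {v, x, y, z, m}): φ is false.
  n (successors {v, w, z, n}): φ is false.
For instance, at t:
  At t: not Box Box (q or not p) or p is true, so not (not Box Box (q or not p) or p) is false.
    At t: not Box Box (q or not p) is true, p is true, so not Box Box (q or not p) or p is true.
      At t: Box Box (q or not p) is false, so not Box Box (q or not p) is true.
Satisfying worlds: none.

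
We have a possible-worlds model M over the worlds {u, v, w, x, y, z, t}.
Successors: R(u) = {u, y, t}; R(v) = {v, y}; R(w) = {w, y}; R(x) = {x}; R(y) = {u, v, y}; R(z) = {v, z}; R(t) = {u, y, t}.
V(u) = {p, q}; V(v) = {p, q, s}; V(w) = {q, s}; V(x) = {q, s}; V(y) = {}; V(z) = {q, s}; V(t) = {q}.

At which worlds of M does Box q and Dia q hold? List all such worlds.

x, z

Recall that Box ψ holds at a world iff ψ holds at every accessible world, and Dia ψ holds iff ψ holds at some accessible world.
Let φ = Box q and Dia q. Evaluate φ at each world:
  u (successors {u, y, t}): φ is false.
  v (successors {v, y}): φ is false.
  w (successors {w, y}): φ is false.
  x (successors {x}): φ is true.
  y (successors {u, v, y}): φ is false.
  z (successors {v, z}): φ is true.
  t (successors {u, y, t}): φ is false.
For instance, at y:
  At y: Box q is false, Dia q is true, so Box q and Dia q is false.
    At y: Box q requires q at every successor {u, v, y}.
      q fails at y, so Box q is false at y.
    At y: Dia q requires q at some successor in {u, v, y}.
      q holds at u, so Dia q is true at y.
Satisfying worlds: {x, z}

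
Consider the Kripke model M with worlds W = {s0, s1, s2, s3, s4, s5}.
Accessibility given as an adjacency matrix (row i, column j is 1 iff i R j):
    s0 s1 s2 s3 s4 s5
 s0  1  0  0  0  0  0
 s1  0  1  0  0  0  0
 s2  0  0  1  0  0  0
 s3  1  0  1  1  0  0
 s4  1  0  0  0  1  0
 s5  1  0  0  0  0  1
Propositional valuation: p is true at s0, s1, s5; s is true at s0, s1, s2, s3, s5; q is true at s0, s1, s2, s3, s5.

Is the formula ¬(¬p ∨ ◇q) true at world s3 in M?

No

At s3: ¬p ∨ ◇q is true, so ¬(¬p ∨ ◇q) is false.
  At s3: ¬p is true, ◇q is true, so ¬p ∨ ◇q is true.
    At s3: ◇q requires q at some successor in {s0, s2, s3}.
      q holds at s0, so ◇q is true at s3.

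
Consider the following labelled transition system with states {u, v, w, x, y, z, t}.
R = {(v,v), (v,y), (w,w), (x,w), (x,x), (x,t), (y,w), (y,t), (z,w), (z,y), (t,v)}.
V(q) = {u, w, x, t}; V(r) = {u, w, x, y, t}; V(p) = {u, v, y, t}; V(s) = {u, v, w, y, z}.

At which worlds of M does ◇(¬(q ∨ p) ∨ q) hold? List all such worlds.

w, x, y, z

Let φ = ◇(¬(q ∨ p) ∨ q). Evaluate φ at each world:
  u (successors ∅): φ is false.
  v (successors {v, y}): φ is false.
  w (successors {w}): φ is true.
  x (successors {w, x, t}): φ is true.
  y (successors {w, t}): φ is true.
  z (successors {w, y}): φ is true.
  t (successors {v}): φ is false.
For instance, at v:
  At v: ◇(¬(q ∨ p) ∨ q) requires ¬(q ∨ p) ∨ q at some successor in {v, y}.
    At v: ¬(q ∨ p) ∨ q is false.
    At y: ¬(q ∨ p) ∨ q is false.
  So ◇(¬(q ∨ p) ∨ q) is false at v.
Satisfying worlds: {w, x, y, z}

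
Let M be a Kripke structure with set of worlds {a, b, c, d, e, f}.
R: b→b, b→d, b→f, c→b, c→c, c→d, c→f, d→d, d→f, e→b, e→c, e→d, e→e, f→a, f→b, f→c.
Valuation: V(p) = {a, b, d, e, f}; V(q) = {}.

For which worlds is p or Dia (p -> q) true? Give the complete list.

a, b, c, d, e, f

Recall that Dia ψ holds at a world iff ψ holds at some accessible world.
Let φ = p or Dia (p -> q). Evaluate φ at each world:
  a (successors ∅): φ is true.
  b (successors {b, d, f}): φ is true.
  c (successors {b, c, d, f}): φ is true.
  d (successors {d, f}): φ is true.
  e (successors {b, c, d, e}): φ is true.
  f (successors {a, b, c}): φ is true.
For instance, at e:
  At e: p is true, Dia (p -> q) is true, so p or Dia (p -> q) is true.
    At e: Dia (p -> q) requires p -> q at some successor in {b, c, d, e}.
      p -> q holds at c, so Dia (p -> q) is true at e.
Satisfying worlds: {a, b, c, d, e, f}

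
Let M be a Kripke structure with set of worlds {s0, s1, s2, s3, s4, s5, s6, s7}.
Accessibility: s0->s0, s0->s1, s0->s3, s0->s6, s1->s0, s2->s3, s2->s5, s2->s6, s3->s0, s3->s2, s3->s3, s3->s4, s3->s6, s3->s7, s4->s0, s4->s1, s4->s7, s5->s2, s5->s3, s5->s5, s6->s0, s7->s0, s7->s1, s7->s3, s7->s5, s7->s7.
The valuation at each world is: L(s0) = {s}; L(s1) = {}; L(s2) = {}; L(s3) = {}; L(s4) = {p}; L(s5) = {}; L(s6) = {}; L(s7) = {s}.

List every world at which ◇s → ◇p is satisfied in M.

s2, s3, s5

Recall that ◇ψ holds at a world iff ψ holds at some accessible world.
Let φ = ◇s → ◇p. Evaluate φ at each world:
  s0 (successors {s0, s1, s3, s6}): φ is false.
  s1 (successors {s0}): φ is false.
  s2 (successors {s3, s5, s6}): φ is true.
  s3 (successors {s0, s2, s3, s4, s6, s7}): φ is true.
  s4 (successors {s0, s1, s7}): φ is false.
  s5 (successors {s2, s3, s5}): φ is true.
  s6 (successors {s0}): φ is false.
  s7 (successors {s0, s1, s3, s5, s7}): φ is false.
For instance, at s5:
  At s5: ◇s is false, ◇p is false, so ◇s → ◇p is true.
    At s5: ◇s requires s at some successor in {s2, s3, s5}.
      At s2: s is false.
      At s3: s is false.
      At s5: s is false.
    So ◇s is false at s5.
    At s5: ◇p requires p at some successor in {s2, s3, s5}.
      At s2: p is false.
      At s3: p is false.
      At s5: p is false.
    So ◇p is false at s5.
Satisfying worlds: {s2, s3, s5}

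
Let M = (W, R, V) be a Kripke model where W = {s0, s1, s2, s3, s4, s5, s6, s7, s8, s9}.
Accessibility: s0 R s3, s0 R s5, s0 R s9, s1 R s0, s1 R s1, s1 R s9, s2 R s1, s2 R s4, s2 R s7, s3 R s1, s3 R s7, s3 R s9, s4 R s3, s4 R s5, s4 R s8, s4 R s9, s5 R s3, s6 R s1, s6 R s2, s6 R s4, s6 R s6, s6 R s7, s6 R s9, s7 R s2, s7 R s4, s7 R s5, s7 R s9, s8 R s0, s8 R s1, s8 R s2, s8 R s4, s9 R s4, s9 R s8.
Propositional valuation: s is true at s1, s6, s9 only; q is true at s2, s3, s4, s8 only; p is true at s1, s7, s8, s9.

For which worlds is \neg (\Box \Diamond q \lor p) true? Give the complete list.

s0, s2, s3, s4, s5, s6

Recall that \Box ψ holds at a world iff ψ holds at every accessible world, and \Diamond ψ holds iff ψ holds at some accessible world.
Let φ = \neg (\Box \Diamond q \lor p). Evaluate φ at each world:
  s0 (successors {s3, s5, s9}): φ is true.
  s1 (successors {s0, s1, s9}): φ is false.
  s2 (successors {s1, s4, s7}): φ is true.
  s3 (successors {s1, s7, s9}): φ is true.
  s4 (successors {s3, s5, s8, s9}): φ is true.
  s5 (successors {s3}): φ is true.
  s6 (successors {s1, s2, s4, s6, s7, s9}): φ is true.
  s7 (successors {s2, s4, s5, s9}): φ is false.
  s8 (successors {s0, s1, s2, s4}): φ is false.
  s9 (successors {s4, s8}): φ is false.
For instance, at s5:
  At s5: \Box \Diamond q \lor p is false, so \neg (\Box \Diamond q \lor p) is true.
    At s5: \Box \Diamond q is false, p is false, so \Box \Diamond q \lor p is false.
      At s5: \Box \Diamond q requires \Diamond q at every successor {s3}.
        \Diamond q fails at s3, so \Box \Diamond q is false at s5.
Satisfying worlds: {s0, s2, s3, s4, s5, s6}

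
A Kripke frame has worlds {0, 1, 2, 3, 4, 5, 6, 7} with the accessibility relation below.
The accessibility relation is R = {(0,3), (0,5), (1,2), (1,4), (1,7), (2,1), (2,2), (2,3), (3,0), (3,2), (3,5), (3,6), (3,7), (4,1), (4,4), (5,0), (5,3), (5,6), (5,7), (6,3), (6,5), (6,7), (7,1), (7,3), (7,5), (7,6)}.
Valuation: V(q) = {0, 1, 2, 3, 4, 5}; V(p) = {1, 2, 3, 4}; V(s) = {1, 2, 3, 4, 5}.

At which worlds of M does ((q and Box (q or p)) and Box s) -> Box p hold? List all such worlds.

Let φ = ((q and Box (q or p)) and Box s) -> Box p. Evaluate φ at each world:
  0 (successors {3, 5}): φ is false.
  1 (successors {2, 4, 7}): φ is true.
  2 (successors {1, 2, 3}): φ is true.
  3 (successors {0, 2, 5, 6, 7}): φ is true.
  4 (successors {1, 4}): φ is true.
  5 (successors {0, 3, 6, 7}): φ is true.
  6 (successors {3, 5, 7}): φ is true.
  7 (successors {1, 3, 5, 6}): φ is true.
For instance, at 3:
  At 3: (q and Box (q or p)) and Box s is false, Box p is false, so ((q and Box (q or p)) and Box s) -> Box p is true.
    At 3: q and Box (q or p) is false, Box s is false, so (q and Box (q or p)) and Box s is false.
      At 3: q is true, Box (q or p) is false, so q and Box (q or p) is false.
      At 3: Box s requires s at every successor {0, 2, 5, 6, 7}.
        s fails at 0, so Box s is false at 3.
    At 3: Box p requires p at every successor {0, 2, 5, 6, 7}.
      p fails at 0, so Box p is false at 3.
Satisfying worlds: {1, 2, 3, 4, 5, 6, 7}

1, 2, 3, 4, 5, 6, 7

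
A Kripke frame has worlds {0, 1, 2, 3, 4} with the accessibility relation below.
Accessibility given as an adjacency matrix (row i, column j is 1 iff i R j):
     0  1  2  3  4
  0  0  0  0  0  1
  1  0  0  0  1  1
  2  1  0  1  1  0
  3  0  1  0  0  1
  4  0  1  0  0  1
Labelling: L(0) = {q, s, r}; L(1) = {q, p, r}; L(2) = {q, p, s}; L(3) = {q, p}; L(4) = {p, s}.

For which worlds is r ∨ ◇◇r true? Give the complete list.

0, 1, 2, 3, 4

Recall that ◇ψ holds at a world iff ψ holds at some accessible world.
Let φ = r ∨ ◇◇r. Evaluate φ at each world:
  0 (successors {4}): φ is true.
  1 (successors {3, 4}): φ is true.
  2 (successors {0, 2, 3}): φ is true.
  3 (successors {1, 4}): φ is true.
  4 (successors {1, 4}): φ is true.
For instance, at 4:
  At 4: r is false, ◇◇r is true, so r ∨ ◇◇r is true.
    At 4: ◇◇r requires ◇r at some successor in {1, 4}.
      ◇r holds at 4, so ◇◇r is true at 4.
Satisfying worlds: {0, 1, 2, 3, 4}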